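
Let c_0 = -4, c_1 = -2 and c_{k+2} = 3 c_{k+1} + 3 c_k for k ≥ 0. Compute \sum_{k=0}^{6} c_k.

c_2 = 3(-2) + 3(-4) = -18
c_3 = 3(-18) + 3(-2) = -60
c_4 = 3(-60) + 3(-18) = -234
c_5 = 3(-234) + 3(-60) = -882
c_6 = 3(-882) + 3(-234) = -3348
Sum = (-4) + (-2) + (-18) + (-60) + (-234) + (-882) + (-3348) = -4548

-4548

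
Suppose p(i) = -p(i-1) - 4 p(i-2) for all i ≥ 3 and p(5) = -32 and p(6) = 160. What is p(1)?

Rearranging, p(i-2) = (p(i) + p(i-1)) / -4.
p(4) = (160 + (-32)) / -4 = 128/-4 = -32
p(3) = (-32 + (-32)) / -4 = -64/-4 = 16
p(2) = (-32 + 16) / -4 = -16/-4 = 4
p(1) = (16 + 4) / -4 = 20/-4 = -5

-5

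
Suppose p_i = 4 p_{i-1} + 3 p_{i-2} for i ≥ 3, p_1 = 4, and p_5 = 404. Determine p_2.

2

Let p_2 = w.
p_3 = 12 + 4w
p_4 = 48 + 19w
p_5 = 228 + 88w
So 228 + 88w = 404, giving w = 2.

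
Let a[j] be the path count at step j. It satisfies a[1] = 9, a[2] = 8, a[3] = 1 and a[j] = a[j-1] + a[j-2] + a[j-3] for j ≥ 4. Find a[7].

a[4] = 1 + 8 + 9 = 18
a[5] = 18 + 1 + 8 = 27
a[6] = 27 + 18 + 1 = 46
a[7] = 46 + 27 + 18 = 91

91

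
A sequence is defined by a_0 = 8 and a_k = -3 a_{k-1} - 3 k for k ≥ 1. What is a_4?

690

a_1 = -3(8) - 3 = -27
a_2 = -3(-27) - 6 = 75
a_3 = -3(75) - 9 = -234
a_4 = -3(-234) - 12 = 690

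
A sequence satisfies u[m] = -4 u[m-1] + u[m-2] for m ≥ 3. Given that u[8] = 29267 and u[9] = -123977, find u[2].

Rearranging, u[m-2] = u[m] + 4 u[m-1].
u[7] = -123977 + 4(29267) = -6909
u[6] = 29267 + 4(-6909) = 1631
u[5] = -6909 + 4(1631) = -385
u[4] = 1631 + 4(-385) = 91
u[3] = -385 + 4(91) = -21
u[2] = 91 + 4(-21) = 7

7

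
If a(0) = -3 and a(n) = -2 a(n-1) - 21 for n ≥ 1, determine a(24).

67108857

The fixed point is -21/(1 + 2) = -7, so a(n) + 7 = -2(a(n-1) + 7).
Hence a(n) = 4·(-2)^n - 7.
a(24) = 4·(-2)^{24} - 7 = 4·16777216 - 7 = 67108857.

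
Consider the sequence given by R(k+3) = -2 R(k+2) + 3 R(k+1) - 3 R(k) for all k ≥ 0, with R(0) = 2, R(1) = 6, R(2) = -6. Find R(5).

R(3) = -2(-6) + 3(6) - 3(2) = 24
R(4) = -2(24) + 3(-6) - 3(6) = -84
R(5) = -2(-84) + 3(24) - 3(-6) = 258

258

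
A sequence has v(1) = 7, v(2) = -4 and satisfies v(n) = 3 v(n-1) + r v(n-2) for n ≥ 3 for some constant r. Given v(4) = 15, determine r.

3

v(3) = -12 + 7r
v(4) = -36 + 17r
So -36 + 17r = 15, giving r = 3.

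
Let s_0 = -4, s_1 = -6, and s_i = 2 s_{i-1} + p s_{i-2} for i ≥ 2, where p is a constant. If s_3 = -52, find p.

s_2 = -12 - 4p
s_3 = -24 - 14p
So -24 - 14p = -52, giving p = 2.

2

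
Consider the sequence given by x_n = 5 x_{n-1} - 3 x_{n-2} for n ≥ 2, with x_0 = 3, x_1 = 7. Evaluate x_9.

x_2 = 5(7) - 3(3) = 26
x_3 = 5(26) - 3(7) = 109
x_4 = 5(109) - 3(26) = 467
x_5 = 5(467) - 3(109) = 2008
x_6 = 5(2008) - 3(467) = 8639
x_7 = 5(8639) - 3(2008) = 37171
x_8 = 5(37171) - 3(8639) = 159938
x_9 = 5(159938) - 3(37171) = 688177

688177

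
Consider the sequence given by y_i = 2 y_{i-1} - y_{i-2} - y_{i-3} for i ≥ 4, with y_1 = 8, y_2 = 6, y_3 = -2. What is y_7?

-62

y_4 = 2·(-2) - 6 - 8 = -18
y_5 = 2·(-18) - (-2) - 6 = -40
y_6 = 2·(-40) - (-18) - (-2) = -60
y_7 = 2·(-60) - (-40) - (-18) = -62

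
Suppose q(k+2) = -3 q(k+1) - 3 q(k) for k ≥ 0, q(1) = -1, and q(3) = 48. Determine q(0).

6

Let q(0) = y.
q(2) = 3 - 3y
q(3) = -6 + 9y
So -6 + 9y = 48, giving y = 6.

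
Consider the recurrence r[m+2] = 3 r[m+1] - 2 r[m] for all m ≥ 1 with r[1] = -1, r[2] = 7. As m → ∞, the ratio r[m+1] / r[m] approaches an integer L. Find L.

The characteristic equation is r^2 - 3r + 2 = 0, which factors as (r - 2)(r - 1) = 0.
So the roots are 2 and 1. Since |2| > |1| and the coefficient of 2^m is non-zero, the ratio tends to 2.

2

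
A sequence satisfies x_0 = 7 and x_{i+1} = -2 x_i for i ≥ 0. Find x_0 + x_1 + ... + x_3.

-35

x_1 = -2·7 = -14
x_2 = -2·(-14) = 28
x_3 = -2·28 = -56
Sum = 7 + (-14) + 28 + (-56) = -35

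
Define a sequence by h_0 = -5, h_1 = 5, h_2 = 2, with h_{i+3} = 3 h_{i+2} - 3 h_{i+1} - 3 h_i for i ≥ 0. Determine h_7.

h_3 = 3(2) - 3(5) - 3(-5) = 6
h_4 = 3(6) - 3(2) - 3(5) = -3
h_5 = 3(-3) - 3(6) - 3(2) = -33
h_6 = 3(-33) - 3(-3) - 3(6) = -108
h_7 = 3(-108) - 3(-33) - 3(-3) = -216

-216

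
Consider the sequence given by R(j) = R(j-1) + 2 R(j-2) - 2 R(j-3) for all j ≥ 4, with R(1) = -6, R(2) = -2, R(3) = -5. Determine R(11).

R(4) = (-5) + 2*(-2) - 2*(-6) = 3
R(5) = 3 + 2*(-5) - 2*(-2) = -3
R(6) = (-3) + 2*3 - 2*(-5) = 13
R(7) = 13 + 2*(-3) - 2*3 = 1
R(8) = 1 + 2*13 - 2*(-3) = 33
R(9) = 33 + 2*1 - 2*13 = 9
R(10) = 9 + 2*33 - 2*1 = 73
R(11) = 73 + 2*9 - 2*33 = 25

25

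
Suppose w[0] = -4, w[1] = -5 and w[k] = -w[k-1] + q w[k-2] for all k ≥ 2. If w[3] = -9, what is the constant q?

4

w[2] = 5 - 4q
w[3] = -5 - q
So -5 - q = -9, giving q = 4.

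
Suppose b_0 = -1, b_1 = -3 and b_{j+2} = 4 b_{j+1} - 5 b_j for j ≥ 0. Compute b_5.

b_2 = 4·(-3) - 5·(-1) = -7
b_3 = 4·(-7) - 5·(-3) = -13
b_4 = 4·(-13) - 5·(-7) = -17
b_5 = 4·(-17) - 5·(-13) = -3

-3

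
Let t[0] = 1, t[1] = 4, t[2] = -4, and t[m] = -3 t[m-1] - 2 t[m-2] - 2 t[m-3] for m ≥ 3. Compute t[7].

t[3] = -3·(-4) - 2·4 - 2·1 = 2
t[4] = -3·2 - 2·(-4) - 2·4 = -6
t[5] = -3·(-6) - 2·2 - 2·(-4) = 22
t[6] = -3·22 - 2·(-6) - 2·2 = -58
t[7] = -3·(-58) - 2·22 - 2·(-6) = 142

142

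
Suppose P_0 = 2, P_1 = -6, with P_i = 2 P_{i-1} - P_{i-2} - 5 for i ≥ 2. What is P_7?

P_2 = 2*(-6) - 2 - 5 = -19
P_3 = 2*(-19) - (-6) - 5 = -37
P_4 = 2*(-37) - (-19) - 5 = -60
P_5 = 2*(-60) - (-37) - 5 = -88
P_6 = 2*(-88) - (-60) - 5 = -121
P_7 = 2*(-121) - (-88) - 5 = -159

-159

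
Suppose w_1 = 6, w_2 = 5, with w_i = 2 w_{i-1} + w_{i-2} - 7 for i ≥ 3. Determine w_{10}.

w_3 = 2(5) + 6 - 7 = 9
w_4 = 2(9) + 5 - 7 = 16
w_5 = 2(16) + 9 - 7 = 34
w_6 = 2(34) + 16 - 7 = 77
w_7 = 2(77) + 34 - 7 = 181
w_8 = 2(181) + 77 - 7 = 432
w_9 = 2(432) + 181 - 7 = 1038
w_{10} = 2(1038) + 432 - 7 = 2501

2501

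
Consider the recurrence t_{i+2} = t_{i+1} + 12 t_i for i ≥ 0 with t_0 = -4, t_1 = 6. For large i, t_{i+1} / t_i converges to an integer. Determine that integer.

The characteristic equation is r^2 - r - 12 = 0, which factors as (r - 4)(r + 3) = 0.
So the roots are 4 and -3. Since |4| > |-3| and the coefficient of 4^i is non-zero, the ratio tends to 4.

4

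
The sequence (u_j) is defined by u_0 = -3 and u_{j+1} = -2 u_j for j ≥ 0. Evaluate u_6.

-192

u_1 = -2(-3) = 6
u_2 = -2(6) = -12
u_3 = -2(-12) = 24
u_4 = -2(24) = -48
u_5 = -2(-48) = 96
u_6 = -2(96) = -192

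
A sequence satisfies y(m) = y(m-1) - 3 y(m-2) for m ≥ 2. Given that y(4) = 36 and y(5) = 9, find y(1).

-6

Rearranging, y(m-2) = (y(m) - y(m-1)) / -3.
y(3) = (9 - 36) / -3 = -27/-3 = 9
y(2) = (36 - 9) / -3 = 27/-3 = -9
y(1) = (9 - (-9)) / -3 = 18/-3 = -6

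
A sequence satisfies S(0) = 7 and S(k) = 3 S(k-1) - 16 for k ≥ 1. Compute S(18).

The fixed point is -16/(1 - 3) = 8, so S(k) - 8 = 3(S(k-1) - 8).
Hence S(k) = -1·3^k + 8.
S(18) = -1·3^{18} + 8 = -1·387420489 + 8 = -387420481.

-387420481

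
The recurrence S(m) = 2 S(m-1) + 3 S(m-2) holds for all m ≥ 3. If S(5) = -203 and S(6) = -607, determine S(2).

-7

Rearranging, S(m-2) = (S(m) - 2 S(m-1)) / 3.
S(4) = (-607 - 2(-203)) / 3 = -201/3 = -67
S(3) = (-203 - 2(-67)) / 3 = -69/3 = -23
S(2) = (-67 - 2(-23)) / 3 = -21/3 = -7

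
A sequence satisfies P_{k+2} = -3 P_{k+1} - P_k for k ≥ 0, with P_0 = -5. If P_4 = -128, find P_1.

Let P_1 = x.
P_2 = 5 - 3x
P_3 = -15 + 8x
P_4 = 40 - 21x
So 40 - 21x = -128, giving x = 8.

8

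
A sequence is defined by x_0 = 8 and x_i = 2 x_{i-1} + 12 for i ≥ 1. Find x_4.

308

x_1 = 2(8) + 12 = 28
x_2 = 2(28) + 12 = 68
x_3 = 2(68) + 12 = 148
x_4 = 2(148) + 12 = 308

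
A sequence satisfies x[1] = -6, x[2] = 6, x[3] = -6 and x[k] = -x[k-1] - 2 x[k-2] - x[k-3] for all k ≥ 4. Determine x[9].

x[4] = -(-6) - 2(6) - (-6) = 0
x[5] = -0 - 2(-6) - 6 = 6
x[6] = -6 - 2(0) - (-6) = 0
x[7] = -0 - 2(6) - 0 = -12
x[8] = -(-12) - 2(0) - 6 = 6
x[9] = -6 - 2(-12) - 0 = 18

18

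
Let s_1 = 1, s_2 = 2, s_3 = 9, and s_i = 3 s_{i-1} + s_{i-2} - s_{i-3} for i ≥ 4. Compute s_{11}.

s_4 = 3*9 + 2 - 1 = 28
s_5 = 3*28 + 9 - 2 = 91
s_6 = 3*91 + 28 - 9 = 292
s_7 = 3*292 + 91 - 28 = 939
s_8 = 3*939 + 292 - 91 = 3018
s_9 = 3*3018 + 939 - 292 = 9701
s_{10} = 3*9701 + 3018 - 939 = 31182
s_{11} = 3*31182 + 9701 - 3018 = 100229

100229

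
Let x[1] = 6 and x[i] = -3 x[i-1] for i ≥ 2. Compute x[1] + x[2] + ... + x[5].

x[2] = -3·6 = -18
x[3] = -3·(-18) = 54
x[4] = -3·54 = -162
x[5] = -3·(-162) = 486
Sum = 6 + (-18) + 54 + (-162) + 486 = 366

366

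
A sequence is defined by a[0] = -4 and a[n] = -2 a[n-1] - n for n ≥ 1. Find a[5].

119

a[1] = -2·(-4) - 1 = 7
a[2] = -2·7 - 2 = -16
a[3] = -2·(-16) - 3 = 29
a[4] = -2·29 - 4 = -62
a[5] = -2·(-62) - 5 = 119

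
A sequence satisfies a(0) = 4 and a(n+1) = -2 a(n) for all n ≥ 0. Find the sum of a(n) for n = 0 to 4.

a(1) = -2*4 = -8
a(2) = -2*(-8) = 16
a(3) = -2*16 = -32
a(4) = -2*(-32) = 64
Sum = 4 + (-8) + 16 + (-32) + 64 = 44

44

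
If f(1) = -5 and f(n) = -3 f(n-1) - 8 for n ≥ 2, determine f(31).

-617673396283949

The fixed point is -8/(1 + 3) = -2, so f(n) + 2 = -3(f(n-1) + 2).
Hence f(n) = -3·(-3)^{n-1} - 2.
f(31) = -3·(-3)^{30} - 2 = -3·205891132094649 - 2 = -617673396283949.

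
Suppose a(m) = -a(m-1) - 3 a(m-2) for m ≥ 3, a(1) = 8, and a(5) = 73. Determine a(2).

Let a(2) = z.
a(3) = -24 - z
a(4) = 24 - 2z
a(5) = 48 + 5z
So 48 + 5z = 73, giving z = 5.

5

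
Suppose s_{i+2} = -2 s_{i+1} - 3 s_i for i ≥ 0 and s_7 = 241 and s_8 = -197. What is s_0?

Rearranging, s_{i-2} = (s_i + 2 s_{i-1}) / -3.
s_6 = (-197 + 2(241)) / -3 = 285/-3 = -95
s_5 = (241 + 2(-95)) / -3 = 51/-3 = -17
s_4 = (-95 + 2(-17)) / -3 = -129/-3 = 43
s_3 = (-17 + 2(43)) / -3 = 69/-3 = -23
s_2 = (43 + 2(-23)) / -3 = -3/-3 = 1
s_1 = (-23 + 2(1)) / -3 = -21/-3 = 7
s_0 = (1 + 2(7)) / -3 = 15/-3 = -5

-5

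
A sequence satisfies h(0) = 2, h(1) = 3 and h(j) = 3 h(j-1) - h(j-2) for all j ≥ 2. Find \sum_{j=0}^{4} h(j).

77

h(2) = 3*3 - 2 = 7
h(3) = 3*7 - 3 = 18
h(4) = 3*18 - 7 = 47
Sum = 2 + 3 + 7 + 18 + 47 = 77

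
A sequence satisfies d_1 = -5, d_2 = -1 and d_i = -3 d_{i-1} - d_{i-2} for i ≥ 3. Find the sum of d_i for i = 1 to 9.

d_3 = -3·(-1) - (-5) = 8
d_4 = -3·8 - (-1) = -23
d_5 = -3·(-23) - 8 = 61
d_6 = -3·61 - (-23) = -160
d_7 = -3·(-160) - 61 = 419
d_8 = -3·419 - (-160) = -1097
d_9 = -3·(-1097) - 419 = 2872
Sum = (-5) + (-1) + 8 + (-23) + 61 + (-160) + 419 + (-1097) + 2872 = 2074

2074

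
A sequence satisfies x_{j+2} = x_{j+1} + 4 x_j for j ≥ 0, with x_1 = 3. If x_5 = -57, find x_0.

Let x_0 = z.
x_2 = 3 + 4z
x_3 = 15 + 4z
x_4 = 27 + 20z
x_5 = 87 + 36z
So 87 + 36z = -57, giving z = -4.

-4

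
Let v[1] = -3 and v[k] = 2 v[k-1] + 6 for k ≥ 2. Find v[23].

The fixed point is 6/(1 - 2) = -6, so v[k] + 6 = 2(v[k-1] + 6).
Hence v[k] = 3·2^{k-1} - 6.
v[23] = 3·2^{22} - 6 = 3·4194304 - 6 = 12582906.

12582906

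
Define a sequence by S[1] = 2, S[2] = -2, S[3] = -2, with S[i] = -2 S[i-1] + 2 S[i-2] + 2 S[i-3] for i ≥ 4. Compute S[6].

36

S[4] = -2*(-2) + 2*(-2) + 2*2 = 4
S[5] = -2*4 + 2*(-2) + 2*(-2) = -16
S[6] = -2*(-16) + 2*4 + 2*(-2) = 36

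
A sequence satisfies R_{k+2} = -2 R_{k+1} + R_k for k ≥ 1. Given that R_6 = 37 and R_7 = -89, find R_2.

5

Rearranging, R_{k-2} = R_k + 2 R_{k-1}.
R_5 = -89 + 2(37) = -15
R_4 = 37 + 2(-15) = 7
R_3 = -15 + 2(7) = -1
R_2 = 7 + 2(-1) = 5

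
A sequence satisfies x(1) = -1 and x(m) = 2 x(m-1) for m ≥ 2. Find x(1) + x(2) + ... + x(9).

x(2) = 2(-1) = -2
x(3) = 2(-2) = -4
x(4) = 2(-4) = -8
x(5) = 2(-8) = -16
x(6) = 2(-16) = -32
x(7) = 2(-32) = -64
x(8) = 2(-64) = -128
x(9) = 2(-128) = -256
Sum = (-1) + (-2) + (-4) + (-8) + (-16) + (-32) + (-64) + (-128) + (-256) = -511

-511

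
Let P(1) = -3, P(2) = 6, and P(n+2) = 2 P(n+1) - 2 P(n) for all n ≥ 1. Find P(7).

-72

P(3) = 2*6 - 2*(-3) = 18
P(4) = 2*18 - 2*6 = 24
P(5) = 2*24 - 2*18 = 12
P(6) = 2*12 - 2*24 = -24
P(7) = 2*(-24) - 2*12 = -72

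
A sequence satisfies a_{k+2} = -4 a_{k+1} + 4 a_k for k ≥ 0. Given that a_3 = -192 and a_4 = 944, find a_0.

Rearranging, a_{k-2} = (a_k + 4 a_{k-1}) / 4.
a_2 = (944 + 4*(-192)) / 4 = 176/4 = 44
a_1 = (-192 + 4*44) / 4 = -16/4 = -4
a_0 = (44 + 4*(-4)) / 4 = 28/4 = 7

7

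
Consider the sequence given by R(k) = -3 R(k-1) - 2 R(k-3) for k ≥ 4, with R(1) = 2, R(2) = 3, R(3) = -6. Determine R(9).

R(4) = -3(-6) - 2(2) = 14
R(5) = -3(14) - 2(3) = -48
R(6) = -3(-48) - 2(-6) = 156
R(7) = -3(156) - 2(14) = -496
R(8) = -3(-496) - 2(-48) = 1584
R(9) = -3(1584) - 2(156) = -5064

-5064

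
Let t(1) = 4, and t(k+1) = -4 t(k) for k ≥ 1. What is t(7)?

16384

t(2) = -4*4 = -16
t(3) = -4*(-16) = 64
t(4) = -4*64 = -256
t(5) = -4*(-256) = 1024
t(6) = -4*1024 = -4096
t(7) = -4*(-4096) = 16384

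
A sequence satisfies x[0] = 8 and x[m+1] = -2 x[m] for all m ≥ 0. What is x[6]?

x[1] = -2·8 = -16
x[2] = -2·(-16) = 32
x[3] = -2·32 = -64
x[4] = -2·(-64) = 128
x[5] = -2·128 = -256
x[6] = -2·(-256) = 512

512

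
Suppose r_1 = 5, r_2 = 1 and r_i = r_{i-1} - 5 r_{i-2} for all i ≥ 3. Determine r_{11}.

8211

r_3 = 1 - 5(5) = -24
r_4 = (-24) - 5(1) = -29
r_5 = (-29) - 5(-24) = 91
r_6 = 91 - 5(-29) = 236
r_7 = 236 - 5(91) = -219
r_8 = (-219) - 5(236) = -1399
r_9 = (-1399) - 5(-219) = -304
r_{10} = (-304) - 5(-1399) = 6691
r_{11} = 6691 - 5(-304) = 8211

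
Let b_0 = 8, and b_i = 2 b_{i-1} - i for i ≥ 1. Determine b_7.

777

b_1 = 2·8 - 1 = 15
b_2 = 2·15 - 2 = 28
b_3 = 2·28 - 3 = 53
b_4 = 2·53 - 4 = 102
b_5 = 2·102 - 5 = 199
b_6 = 2·199 - 6 = 392
b_7 = 2·392 - 7 = 777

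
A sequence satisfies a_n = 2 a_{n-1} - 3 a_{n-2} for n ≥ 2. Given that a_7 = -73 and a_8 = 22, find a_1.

-1

Rearranging, a_{n-2} = (a_n - 2 a_{n-1}) / -3.
a_6 = (22 - 2·(-73)) / -3 = 168/-3 = -56
a_5 = (-73 - 2·(-56)) / -3 = 39/-3 = -13
a_4 = (-56 - 2·(-13)) / -3 = -30/-3 = 10
a_3 = (-13 - 2·10) / -3 = -33/-3 = 11
a_2 = (10 - 2·11) / -3 = -12/-3 = 4
a_1 = (11 - 2·4) / -3 = 3/-3 = -1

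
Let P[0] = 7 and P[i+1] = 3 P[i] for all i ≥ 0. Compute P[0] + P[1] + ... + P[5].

P[1] = 3*7 = 21
P[2] = 3*21 = 63
P[3] = 3*63 = 189
P[4] = 3*189 = 567
P[5] = 3*567 = 1701
Sum = 7 + 21 + 63 + 189 + 567 + 1701 = 2548

2548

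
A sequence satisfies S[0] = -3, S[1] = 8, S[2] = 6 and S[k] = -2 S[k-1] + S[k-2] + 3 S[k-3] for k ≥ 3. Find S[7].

-401

S[3] = -2·6 + 8 + 3·(-3) = -13
S[4] = -2·(-13) + 6 + 3·8 = 56
S[5] = -2·56 + (-13) + 3·6 = -107
S[6] = -2·(-107) + 56 + 3·(-13) = 231
S[7] = -2·231 + (-107) + 3·56 = -401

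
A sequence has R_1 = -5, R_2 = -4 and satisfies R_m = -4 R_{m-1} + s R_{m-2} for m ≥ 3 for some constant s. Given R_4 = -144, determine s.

-5

R_3 = 16 - 5s
R_4 = -64 + 16s
So -64 + 16s = -144, giving s = -5.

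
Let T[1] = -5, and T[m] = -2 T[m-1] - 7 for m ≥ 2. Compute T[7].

T[2] = -2*(-5) - 7 = 3
T[3] = -2*3 - 7 = -13
T[4] = -2*(-13) - 7 = 19
T[5] = -2*19 - 7 = -45
T[6] = -2*(-45) - 7 = 83
T[7] = -2*83 - 7 = -173

-173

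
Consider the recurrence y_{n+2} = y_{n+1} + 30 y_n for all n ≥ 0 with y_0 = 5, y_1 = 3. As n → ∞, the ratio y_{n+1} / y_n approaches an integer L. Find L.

6

The characteristic equation is r^2 - r - 30 = 0, which factors as (r - 6)(r + 5) = 0.
So the roots are 6 and -5. Since |6| > |-5| and the coefficient of 6^n is non-zero, the ratio tends to 6.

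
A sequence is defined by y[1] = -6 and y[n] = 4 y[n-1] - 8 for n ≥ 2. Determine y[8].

-141992

y[2] = 4(-6) - 8 = -32
y[3] = 4(-32) - 8 = -136
y[4] = 4(-136) - 8 = -552
y[5] = 4(-552) - 8 = -2216
y[6] = 4(-2216) - 8 = -8872
y[7] = 4(-8872) - 8 = -35496
y[8] = 4(-35496) - 8 = -141992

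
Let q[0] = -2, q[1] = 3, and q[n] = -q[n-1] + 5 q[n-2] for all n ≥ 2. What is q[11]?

q[2] = -3 + 5*(-2) = -13
q[3] = -(-13) + 5*3 = 28
q[4] = -28 + 5*(-13) = -93
q[5] = -(-93) + 5*28 = 233
q[6] = -233 + 5*(-93) = -698
q[7] = -(-698) + 5*233 = 1863
q[8] = -1863 + 5*(-698) = -5353
q[9] = -(-5353) + 5*1863 = 14668
q[10] = -14668 + 5*(-5353) = -41433
q[11] = -(-41433) + 5*14668 = 114773

114773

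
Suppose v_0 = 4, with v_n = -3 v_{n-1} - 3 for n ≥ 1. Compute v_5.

-1155

v_1 = -3*4 - 3 = -15
v_2 = -3*(-15) - 3 = 42
v_3 = -3*42 - 3 = -129
v_4 = -3*(-129) - 3 = 384
v_5 = -3*384 - 3 = -1155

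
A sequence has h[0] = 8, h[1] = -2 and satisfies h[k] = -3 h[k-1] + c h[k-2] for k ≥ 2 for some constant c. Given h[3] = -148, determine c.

5

h[2] = 6 + 8c
h[3] = -18 - 26c
So -18 - 26c = -148, giving c = 5.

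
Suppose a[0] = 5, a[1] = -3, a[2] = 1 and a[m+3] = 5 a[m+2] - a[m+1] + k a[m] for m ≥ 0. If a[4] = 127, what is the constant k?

4

a[3] = 8 + 5k
a[4] = 39 + 22k
So 39 + 22k = 127, giving k = 4.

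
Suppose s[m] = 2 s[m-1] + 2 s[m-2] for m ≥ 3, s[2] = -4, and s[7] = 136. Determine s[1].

7

Let s[1] = w.
s[3] = -8 + 2w
s[4] = -24 + 4w
s[5] = -64 + 12w
s[6] = -176 + 32w
s[7] = -480 + 88w
So -480 + 88w = 136, giving w = 7.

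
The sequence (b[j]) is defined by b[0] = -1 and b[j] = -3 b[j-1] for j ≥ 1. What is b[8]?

-6561

b[1] = -3*(-1) = 3
b[2] = -3*3 = -9
b[3] = -3*(-9) = 27
b[4] = -3*27 = -81
b[5] = -3*(-81) = 243
b[6] = -3*243 = -729
b[7] = -3*(-729) = 2187
b[8] = -3*2187 = -6561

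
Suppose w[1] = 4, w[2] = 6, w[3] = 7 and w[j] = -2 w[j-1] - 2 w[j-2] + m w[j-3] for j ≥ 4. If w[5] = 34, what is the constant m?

w[4] = -26 + 4m
w[5] = 38 - 2m
So 38 - 2m = 34, giving m = 2.

2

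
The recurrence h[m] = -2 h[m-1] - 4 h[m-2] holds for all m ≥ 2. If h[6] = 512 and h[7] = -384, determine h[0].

8

Rearranging, h[m-2] = (h[m] + 2 h[m-1]) / -4.
h[5] = (-384 + 2·512) / -4 = 640/-4 = -160
h[4] = (512 + 2·(-160)) / -4 = 192/-4 = -48
h[3] = (-160 + 2·(-48)) / -4 = -256/-4 = 64
h[2] = (-48 + 2·64) / -4 = 80/-4 = -20
h[1] = (64 + 2·(-20)) / -4 = 24/-4 = -6
h[0] = (-20 + 2·(-6)) / -4 = -32/-4 = 8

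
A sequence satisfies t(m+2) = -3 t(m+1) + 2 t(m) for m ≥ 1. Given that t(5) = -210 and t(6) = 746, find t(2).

2

Rearranging, t(m-2) = (t(m) + 3 t(m-1)) / 2.
t(4) = (746 + 3*(-210)) / 2 = 116/2 = 58
t(3) = (-210 + 3*58) / 2 = -36/2 = -18
t(2) = (58 + 3*(-18)) / 2 = 4/2 = 2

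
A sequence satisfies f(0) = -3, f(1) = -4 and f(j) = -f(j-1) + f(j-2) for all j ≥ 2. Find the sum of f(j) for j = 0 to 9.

-55

f(2) = -(-4) + (-3) = 1
f(3) = -1 + (-4) = -5
f(4) = -(-5) + 1 = 6
f(5) = -6 + (-5) = -11
f(6) = -(-11) + 6 = 17
f(7) = -17 + (-11) = -28
f(8) = -(-28) + 17 = 45
f(9) = -45 + (-28) = -73
Sum = (-3) + (-4) + 1 + (-5) + 6 + (-11) + 17 + (-28) + 45 + (-73) = -55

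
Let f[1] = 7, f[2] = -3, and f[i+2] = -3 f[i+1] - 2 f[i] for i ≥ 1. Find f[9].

-1013

f[3] = -3(-3) - 2(7) = -5
f[4] = -3(-5) - 2(-3) = 21
f[5] = -3(21) - 2(-5) = -53
f[6] = -3(-53) - 2(21) = 117
f[7] = -3(117) - 2(-53) = -245
f[8] = -3(-245) - 2(117) = 501
f[9] = -3(501) - 2(-245) = -1013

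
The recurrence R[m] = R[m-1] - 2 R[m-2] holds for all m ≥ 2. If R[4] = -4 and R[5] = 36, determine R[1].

Rearranging, R[m-2] = (R[m] - R[m-1]) / -2.
R[3] = (36 - (-4)) / -2 = 40/-2 = -20
R[2] = (-4 - (-20)) / -2 = 16/-2 = -8
R[1] = (-20 - (-8)) / -2 = -12/-2 = 6

6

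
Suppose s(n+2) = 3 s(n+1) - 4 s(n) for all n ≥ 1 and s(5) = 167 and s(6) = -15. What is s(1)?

-7

Rearranging, s(n-2) = (s(n) - 3 s(n-1)) / -4.
s(4) = (-15 - 3*167) / -4 = -516/-4 = 129
s(3) = (167 - 3*129) / -4 = -220/-4 = 55
s(2) = (129 - 3*55) / -4 = -36/-4 = 9
s(1) = (55 - 3*9) / -4 = 28/-4 = -7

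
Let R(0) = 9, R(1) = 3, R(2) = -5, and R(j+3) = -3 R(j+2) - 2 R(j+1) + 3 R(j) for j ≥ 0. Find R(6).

-254

R(3) = -3·(-5) - 2·3 + 3·9 = 36
R(4) = -3·36 - 2·(-5) + 3·3 = -89
R(5) = -3·(-89) - 2·36 + 3·(-5) = 180
R(6) = -3·180 - 2·(-89) + 3·36 = -254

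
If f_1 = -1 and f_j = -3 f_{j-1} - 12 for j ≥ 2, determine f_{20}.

The fixed point is -12/(1 + 3) = -3, so f_j + 3 = -3(f_{j-1} + 3).
Hence f_j = 2·(-3)^{j-1} - 3.
f_{20} = 2·(-3)^{19} - 3 = 2·-1162261467 - 3 = -2324522937.

-2324522937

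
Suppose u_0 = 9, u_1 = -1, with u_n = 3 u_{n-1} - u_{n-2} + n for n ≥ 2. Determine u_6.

-413

u_2 = 3·(-1) - 9 + 2 = -10
u_3 = 3·(-10) - (-1) + 3 = -26
u_4 = 3·(-26) - (-10) + 4 = -64
u_5 = 3·(-64) - (-26) + 5 = -161
u_6 = 3·(-161) - (-64) + 6 = -413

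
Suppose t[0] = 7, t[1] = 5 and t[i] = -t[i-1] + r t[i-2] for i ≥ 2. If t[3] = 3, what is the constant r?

1

t[2] = -5 + 7r
t[3] = 5 - 2r
So 5 - 2r = 3, giving r = 1.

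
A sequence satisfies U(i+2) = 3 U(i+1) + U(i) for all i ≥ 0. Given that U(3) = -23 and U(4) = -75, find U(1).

-5

Rearranging, U(i-2) = U(i) - 3 U(i-1).
U(2) = -75 - 3*(-23) = -6
U(1) = -23 - 3*(-6) = -5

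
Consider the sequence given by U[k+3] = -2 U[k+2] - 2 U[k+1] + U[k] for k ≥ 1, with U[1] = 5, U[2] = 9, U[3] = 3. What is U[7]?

U[4] = -2*3 - 2*9 + 5 = -19
U[5] = -2*(-19) - 2*3 + 9 = 41
U[6] = -2*41 - 2*(-19) + 3 = -41
U[7] = -2*(-41) - 2*41 + (-19) = -19

-19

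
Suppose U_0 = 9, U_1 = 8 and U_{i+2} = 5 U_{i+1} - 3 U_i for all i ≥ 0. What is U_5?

U_2 = 5(8) - 3(9) = 13
U_3 = 5(13) - 3(8) = 41
U_4 = 5(41) - 3(13) = 166
U_5 = 5(166) - 3(41) = 707

707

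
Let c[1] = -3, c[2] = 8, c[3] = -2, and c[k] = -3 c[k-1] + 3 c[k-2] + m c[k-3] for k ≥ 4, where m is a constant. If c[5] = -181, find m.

-5

c[4] = 30 - 3m
c[5] = -96 + 17m
So -96 + 17m = -181, giving m = -5.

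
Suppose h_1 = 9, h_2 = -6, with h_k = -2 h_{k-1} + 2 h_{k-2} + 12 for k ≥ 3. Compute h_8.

-5172

h_3 = -2(-6) + 2(9) + 12 = 42
h_4 = -2(42) + 2(-6) + 12 = -84
h_5 = -2(-84) + 2(42) + 12 = 264
h_6 = -2(264) + 2(-84) + 12 = -684
h_7 = -2(-684) + 2(264) + 12 = 1908
h_8 = -2(1908) + 2(-684) + 12 = -5172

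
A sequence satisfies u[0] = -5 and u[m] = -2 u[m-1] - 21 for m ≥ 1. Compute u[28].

536870905

The fixed point is -21/(1 + 2) = -7, so u[m] + 7 = -2(u[m-1] + 7).
Hence u[m] = 2·(-2)^m - 7.
u[28] = 2·(-2)^{28} - 7 = 2·268435456 - 7 = 536870905.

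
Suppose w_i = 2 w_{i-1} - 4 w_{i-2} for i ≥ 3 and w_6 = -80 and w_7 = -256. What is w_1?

-4

Rearranging, w_{i-2} = (w_i - 2 w_{i-1}) / -4.
w_5 = (-256 - 2·(-80)) / -4 = -96/-4 = 24
w_4 = (-80 - 2·24) / -4 = -128/-4 = 32
w_3 = (24 - 2·32) / -4 = -40/-4 = 10
w_2 = (32 - 2·10) / -4 = 12/-4 = -3
w_1 = (10 - 2·(-3)) / -4 = 16/-4 = -4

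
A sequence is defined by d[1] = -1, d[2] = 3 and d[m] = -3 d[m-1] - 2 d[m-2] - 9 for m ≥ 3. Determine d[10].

d[3] = -3(3) - 2(-1) - 9 = -16
d[4] = -3(-16) - 2(3) - 9 = 33
d[5] = -3(33) - 2(-16) - 9 = -76
d[6] = -3(-76) - 2(33) - 9 = 153
d[7] = -3(153) - 2(-76) - 9 = -316
d[8] = -3(-316) - 2(153) - 9 = 633
d[9] = -3(633) - 2(-316) - 9 = -1276
d[10] = -3(-1276) - 2(633) - 9 = 2553

2553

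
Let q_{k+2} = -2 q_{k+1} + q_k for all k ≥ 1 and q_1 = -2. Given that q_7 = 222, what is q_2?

Let q_2 = y.
q_3 = -2 - 2y
q_4 = 4 + 5y
q_5 = -10 - 12y
q_6 = 24 + 29y
q_7 = -58 - 70y
So -58 - 70y = 222, giving y = -4.

-4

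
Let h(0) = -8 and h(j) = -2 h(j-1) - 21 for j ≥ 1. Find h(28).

The fixed point is -21/(1 + 2) = -7, so h(j) + 7 = -2(h(j-1) + 7).
Hence h(j) = -1·(-2)^j - 7.
h(28) = -1·(-2)^{28} - 7 = -1·268435456 - 7 = -268435463.

-268435463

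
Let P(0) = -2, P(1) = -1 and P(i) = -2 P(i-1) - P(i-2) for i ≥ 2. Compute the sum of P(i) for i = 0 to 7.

P(2) = -2·(-1) - (-2) = 4
P(3) = -2·4 - (-1) = -7
P(4) = -2·(-7) - 4 = 10
P(5) = -2·10 - (-7) = -13
P(6) = -2·(-13) - 10 = 16
P(7) = -2·16 - (-13) = -19
Sum = (-2) + (-1) + 4 + (-7) + 10 + (-13) + 16 + (-19) = -12

-12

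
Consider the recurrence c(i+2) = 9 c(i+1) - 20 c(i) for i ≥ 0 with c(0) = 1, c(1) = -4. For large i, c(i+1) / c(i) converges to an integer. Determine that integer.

5

The characteristic equation is r^2 - 9r + 20 = 0, which factors as (r - 5)(r - 4) = 0.
So the roots are 5 and 4. Since |5| > |4| and the coefficient of 5^i is non-zero, the ratio tends to 5.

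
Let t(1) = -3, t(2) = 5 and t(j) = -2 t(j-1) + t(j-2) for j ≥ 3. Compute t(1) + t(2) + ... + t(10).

t(3) = -2(5) + (-3) = -13
t(4) = -2(-13) + 5 = 31
t(5) = -2(31) + (-13) = -75
t(6) = -2(-75) + 31 = 181
t(7) = -2(181) + (-75) = -437
t(8) = -2(-437) + 181 = 1055
t(9) = -2(1055) + (-437) = -2547
t(10) = -2(-2547) + 1055 = 6149
Sum = (-3) + 5 + (-13) + 31 + (-75) + 181 + (-437) + 1055 + (-2547) + 6149 = 4346

4346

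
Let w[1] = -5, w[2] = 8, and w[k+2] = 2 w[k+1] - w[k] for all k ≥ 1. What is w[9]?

99

w[3] = 2(8) - (-5) = 21
w[4] = 2(21) - 8 = 34
w[5] = 2(34) - 21 = 47
w[6] = 2(47) - 34 = 60
w[7] = 2(60) - 47 = 73
w[8] = 2(73) - 60 = 86
w[9] = 2(86) - 73 = 99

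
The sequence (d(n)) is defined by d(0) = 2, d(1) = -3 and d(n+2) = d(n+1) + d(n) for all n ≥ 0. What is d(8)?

-37

d(2) = (-3) + 2 = -1
d(3) = (-1) + (-3) = -4
d(4) = (-4) + (-1) = -5
d(5) = (-5) + (-4) = -9
d(6) = (-9) + (-5) = -14
d(7) = (-14) + (-9) = -23
d(8) = (-23) + (-14) = -37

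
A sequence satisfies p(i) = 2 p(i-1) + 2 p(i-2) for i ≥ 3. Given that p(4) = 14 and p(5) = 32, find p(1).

-4

Rearranging, p(i-2) = (p(i) - 2 p(i-1)) / 2.
p(3) = (32 - 2(14)) / 2 = 4/2 = 2
p(2) = (14 - 2(2)) / 2 = 10/2 = 5
p(1) = (2 - 2(5)) / 2 = -8/2 = -4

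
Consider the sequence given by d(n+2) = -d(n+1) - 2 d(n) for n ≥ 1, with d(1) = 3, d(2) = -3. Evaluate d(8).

9

d(3) = -(-3) - 2·3 = -3
d(4) = -(-3) - 2·(-3) = 9
d(5) = -9 - 2·(-3) = -3
d(6) = -(-3) - 2·9 = -15
d(7) = -(-15) - 2·(-3) = 21
d(8) = -21 - 2·(-15) = 9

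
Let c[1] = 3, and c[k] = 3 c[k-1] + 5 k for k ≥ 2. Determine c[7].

c[2] = 3(3) + 10 = 19
c[3] = 3(19) + 15 = 72
c[4] = 3(72) + 20 = 236
c[5] = 3(236) + 25 = 733
c[6] = 3(733) + 30 = 2229
c[7] = 3(2229) + 35 = 6722

6722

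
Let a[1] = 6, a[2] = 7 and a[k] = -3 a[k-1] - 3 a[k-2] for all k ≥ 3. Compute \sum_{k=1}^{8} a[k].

-227

a[3] = -3·7 - 3·6 = -39
a[4] = -3·(-39) - 3·7 = 96
a[5] = -3·96 - 3·(-39) = -171
a[6] = -3·(-171) - 3·96 = 225
a[7] = -3·225 - 3·(-171) = -162
a[8] = -3·(-162) - 3·225 = -189
Sum = 6 + 7 + (-39) + 96 + (-171) + 225 + (-162) + (-189) = -227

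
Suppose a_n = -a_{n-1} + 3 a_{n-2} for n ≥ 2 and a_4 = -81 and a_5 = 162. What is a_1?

Rearranging, a_{n-2} = (a_n + a_{n-1}) / 3.
a_3 = (162 + (-81)) / 3 = 81/3 = 27
a_2 = (-81 + 27) / 3 = -54/3 = -18
a_1 = (27 + (-18)) / 3 = 9/3 = 3

3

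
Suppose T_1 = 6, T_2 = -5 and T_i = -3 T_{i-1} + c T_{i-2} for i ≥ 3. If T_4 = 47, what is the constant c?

-4

T_3 = 15 + 6c
T_4 = -45 - 23c
So -45 - 23c = 47, giving c = -4.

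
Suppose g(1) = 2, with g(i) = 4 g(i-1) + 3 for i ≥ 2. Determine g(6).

g(2) = 4*2 + 3 = 11
g(3) = 4*11 + 3 = 47
g(4) = 4*47 + 3 = 191
g(5) = 4*191 + 3 = 767
g(6) = 4*767 + 3 = 3071

3071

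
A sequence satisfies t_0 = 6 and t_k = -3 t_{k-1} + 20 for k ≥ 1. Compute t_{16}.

43046726

The fixed point is 20/(1 + 3) = 5, so t_k - 5 = -3(t_{k-1} - 5).
Hence t_k = 1·(-3)^k + 5.
t_{16} = 1·(-3)^{16} + 5 = 1·43046721 + 5 = 43046726.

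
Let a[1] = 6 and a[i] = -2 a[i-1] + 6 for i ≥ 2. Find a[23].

16777218

The fixed point is 6/(1 + 2) = 2, so a[i] - 2 = -2(a[i-1] - 2).
Hence a[i] = 4·(-2)^{i-1} + 2.
a[23] = 4·(-2)^{22} + 2 = 4·4194304 + 2 = 16777218.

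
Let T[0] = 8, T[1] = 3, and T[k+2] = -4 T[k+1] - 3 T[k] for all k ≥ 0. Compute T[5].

1323

T[2] = -4(3) - 3(8) = -36
T[3] = -4(-36) - 3(3) = 135
T[4] = -4(135) - 3(-36) = -432
T[5] = -4(-432) - 3(135) = 1323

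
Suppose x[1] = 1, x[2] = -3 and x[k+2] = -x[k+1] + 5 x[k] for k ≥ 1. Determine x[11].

x[3] = -(-3) + 5*1 = 8
x[4] = -8 + 5*(-3) = -23
x[5] = -(-23) + 5*8 = 63
x[6] = -63 + 5*(-23) = -178
x[7] = -(-178) + 5*63 = 493
x[8] = -493 + 5*(-178) = -1383
x[9] = -(-1383) + 5*493 = 3848
x[10] = -3848 + 5*(-1383) = -10763
x[11] = -(-10763) + 5*3848 = 30003

30003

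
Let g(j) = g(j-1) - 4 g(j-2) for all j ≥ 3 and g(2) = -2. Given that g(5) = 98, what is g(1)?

Let g(1) = z.
g(3) = -2 - 4z
g(4) = 6 - 4z
g(5) = 14 + 12z
So 14 + 12z = 98, giving z = 7.

7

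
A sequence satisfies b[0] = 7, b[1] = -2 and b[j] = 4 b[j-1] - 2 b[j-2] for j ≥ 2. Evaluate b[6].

-3416

b[2] = 4*(-2) - 2*7 = -22
b[3] = 4*(-22) - 2*(-2) = -84
b[4] = 4*(-84) - 2*(-22) = -292
b[5] = 4*(-292) - 2*(-84) = -1000
b[6] = 4*(-1000) - 2*(-292) = -3416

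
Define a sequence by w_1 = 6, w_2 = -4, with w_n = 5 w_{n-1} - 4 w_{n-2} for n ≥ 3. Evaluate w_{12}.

w_3 = 5*(-4) - 4*6 = -44
w_4 = 5*(-44) - 4*(-4) = -204
w_5 = 5*(-204) - 4*(-44) = -844
w_6 = 5*(-844) - 4*(-204) = -3404
w_7 = 5*(-3404) - 4*(-844) = -13644
w_8 = 5*(-13644) - 4*(-3404) = -54604
w_9 = 5*(-54604) - 4*(-13644) = -218444
w_{10} = 5*(-218444) - 4*(-54604) = -873804
w_{11} = 5*(-873804) - 4*(-218444) = -3495244
w_{12} = 5*(-3495244) - 4*(-873804) = -13981004

-13981004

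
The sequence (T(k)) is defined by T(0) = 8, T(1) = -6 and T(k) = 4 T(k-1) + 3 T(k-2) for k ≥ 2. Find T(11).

-3429234

T(2) = 4·(-6) + 3·8 = 0
T(3) = 4·0 + 3·(-6) = -18
T(4) = 4·(-18) + 3·0 = -72
T(5) = 4·(-72) + 3·(-18) = -342
T(6) = 4·(-342) + 3·(-72) = -1584
T(7) = 4·(-1584) + 3·(-342) = -7362
T(8) = 4·(-7362) + 3·(-1584) = -34200
T(9) = 4·(-34200) + 3·(-7362) = -158886
T(10) = 4·(-158886) + 3·(-34200) = -738144
T(11) = 4·(-738144) + 3·(-158886) = -3429234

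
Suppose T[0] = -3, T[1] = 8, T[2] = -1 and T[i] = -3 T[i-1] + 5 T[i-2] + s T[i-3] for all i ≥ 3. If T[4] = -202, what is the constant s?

T[3] = 43 - 3s
T[4] = -134 + 17s
So -134 + 17s = -202, giving s = -4.

-4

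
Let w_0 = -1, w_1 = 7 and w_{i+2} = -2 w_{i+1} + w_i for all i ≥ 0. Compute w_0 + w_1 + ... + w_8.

w_2 = -2·7 + (-1) = -15
w_3 = -2·(-15) + 7 = 37
w_4 = -2·37 + (-15) = -89
w_5 = -2·(-89) + 37 = 215
w_6 = -2·215 + (-89) = -519
w_7 = -2·(-519) + 215 = 1253
w_8 = -2·1253 + (-519) = -3025
Sum = (-1) + 7 + (-15) + 37 + (-89) + 215 + (-519) + 1253 + (-3025) = -2137

-2137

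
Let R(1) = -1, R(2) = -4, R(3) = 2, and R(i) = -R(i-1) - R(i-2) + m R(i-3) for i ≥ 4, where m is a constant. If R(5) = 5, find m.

R(4) = 2 - m
R(5) = -4 - 3m
So -4 - 3m = 5, giving m = -3.

-3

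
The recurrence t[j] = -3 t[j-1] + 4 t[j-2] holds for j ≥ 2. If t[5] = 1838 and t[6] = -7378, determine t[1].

2

Rearranging, t[j-2] = (t[j] + 3 t[j-1]) / 4.
t[4] = (-7378 + 3·1838) / 4 = -1864/4 = -466
t[3] = (1838 + 3·(-466)) / 4 = 440/4 = 110
t[2] = (-466 + 3·110) / 4 = -136/4 = -34
t[1] = (110 + 3·(-34)) / 4 = 8/4 = 2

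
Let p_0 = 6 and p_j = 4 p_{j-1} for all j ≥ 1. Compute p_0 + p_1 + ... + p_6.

p_1 = 4(6) = 24
p_2 = 4(24) = 96
p_3 = 4(96) = 384
p_4 = 4(384) = 1536
p_5 = 4(1536) = 6144
p_6 = 4(6144) = 24576
Sum = 6 + 24 + 96 + 384 + 1536 + 6144 + 24576 = 32766

32766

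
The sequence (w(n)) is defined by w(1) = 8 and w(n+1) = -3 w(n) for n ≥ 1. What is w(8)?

-17496

w(2) = -3·8 = -24
w(3) = -3·(-24) = 72
w(4) = -3·72 = -216
w(5) = -3·(-216) = 648
w(6) = -3·648 = -1944
w(7) = -3·(-1944) = 5832
w(8) = -3·5832 = -17496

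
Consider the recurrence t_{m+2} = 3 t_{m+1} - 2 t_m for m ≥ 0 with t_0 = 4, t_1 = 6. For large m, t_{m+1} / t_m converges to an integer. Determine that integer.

2

The characteristic equation is r^2 - 3r + 2 = 0, which factors as (r - 2)(r - 1) = 0.
So the roots are 2 and 1. Since |2| > |1| and the coefficient of 2^m is non-zero, the ratio tends to 2.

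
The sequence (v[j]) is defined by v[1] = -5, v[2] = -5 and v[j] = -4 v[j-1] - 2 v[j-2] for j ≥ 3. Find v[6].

-1300

v[3] = -4·(-5) - 2·(-5) = 30
v[4] = -4·30 - 2·(-5) = -110
v[5] = -4·(-110) - 2·30 = 380
v[6] = -4·380 - 2·(-110) = -1300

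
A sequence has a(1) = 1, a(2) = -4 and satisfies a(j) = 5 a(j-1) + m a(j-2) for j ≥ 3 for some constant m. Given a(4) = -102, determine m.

a(3) = -20 + m
a(4) = -100 + m
So -100 + m = -102, giving m = -2.

-2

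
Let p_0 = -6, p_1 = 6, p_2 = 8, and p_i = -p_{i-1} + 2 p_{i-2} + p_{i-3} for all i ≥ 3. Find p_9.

-292

p_3 = -8 + 2(6) + (-6) = -2
p_4 = -(-2) + 2(8) + 6 = 24
p_5 = -24 + 2(-2) + 8 = -20
p_6 = -(-20) + 2(24) + (-2) = 66
p_7 = -66 + 2(-20) + 24 = -82
p_8 = -(-82) + 2(66) + (-20) = 194
p_9 = -194 + 2(-82) + 66 = -292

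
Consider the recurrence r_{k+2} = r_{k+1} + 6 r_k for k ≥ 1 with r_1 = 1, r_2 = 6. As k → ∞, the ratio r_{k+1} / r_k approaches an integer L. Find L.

3

The characteristic equation is r^2 - r - 6 = 0, which factors as (r - 3)(r + 2) = 0.
So the roots are 3 and -2. Since |3| > |-2| and the coefficient of 3^k is non-zero, the ratio tends to 3.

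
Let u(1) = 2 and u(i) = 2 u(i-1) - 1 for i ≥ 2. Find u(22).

2097153

The fixed point is -1/(1 - 2) = 1, so u(i) - 1 = 2(u(i-1) - 1).
Hence u(i) = 1·2^{i-1} + 1.
u(22) = 1·2^{21} + 1 = 1·2097152 + 1 = 2097153.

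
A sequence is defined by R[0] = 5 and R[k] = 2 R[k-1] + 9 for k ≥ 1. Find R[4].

215

R[1] = 2·5 + 9 = 19
R[2] = 2·19 + 9 = 47
R[3] = 2·47 + 9 = 103
R[4] = 2·103 + 9 = 215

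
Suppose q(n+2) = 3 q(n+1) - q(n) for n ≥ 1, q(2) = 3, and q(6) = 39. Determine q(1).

6

Let q(1) = x.
q(3) = 9 - x
q(4) = 24 - 3x
q(5) = 63 - 8x
q(6) = 165 - 21x
So 165 - 21x = 39, giving x = 6.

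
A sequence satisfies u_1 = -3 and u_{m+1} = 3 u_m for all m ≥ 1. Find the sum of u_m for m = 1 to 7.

u_2 = 3(-3) = -9
u_3 = 3(-9) = -27
u_4 = 3(-27) = -81
u_5 = 3(-81) = -243
u_6 = 3(-243) = -729
u_7 = 3(-729) = -2187
Sum = (-3) + (-9) + (-27) + (-81) + (-243) + (-729) + (-2187) = -3279

-3279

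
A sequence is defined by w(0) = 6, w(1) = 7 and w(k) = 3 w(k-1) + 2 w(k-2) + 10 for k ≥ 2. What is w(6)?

7063

w(2) = 3(7) + 2(6) + 10 = 43
w(3) = 3(43) + 2(7) + 10 = 153
w(4) = 3(153) + 2(43) + 10 = 555
w(5) = 3(555) + 2(153) + 10 = 1981
w(6) = 3(1981) + 2(555) + 10 = 7063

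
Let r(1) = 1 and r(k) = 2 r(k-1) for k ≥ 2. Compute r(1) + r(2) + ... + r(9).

r(2) = 2(1) = 2
r(3) = 2(2) = 4
r(4) = 2(4) = 8
r(5) = 2(8) = 16
r(6) = 2(16) = 32
r(7) = 2(32) = 64
r(8) = 2(64) = 128
r(9) = 2(128) = 256
Sum = 1 + 2 + 4 + 8 + 16 + 32 + 64 + 128 + 256 = 511

511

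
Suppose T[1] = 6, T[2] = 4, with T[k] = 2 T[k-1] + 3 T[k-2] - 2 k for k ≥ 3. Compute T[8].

T[3] = 2*4 + 3*6 - 6 = 20
T[4] = 2*20 + 3*4 - 8 = 44
T[5] = 2*44 + 3*20 - 10 = 138
T[6] = 2*138 + 3*44 - 12 = 396
T[7] = 2*396 + 3*138 - 14 = 1192
T[8] = 2*1192 + 3*396 - 16 = 3556

3556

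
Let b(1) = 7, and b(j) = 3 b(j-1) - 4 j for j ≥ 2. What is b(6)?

b(2) = 3(7) - 8 = 13
b(3) = 3(13) - 12 = 27
b(4) = 3(27) - 16 = 65
b(5) = 3(65) - 20 = 175
b(6) = 3(175) - 24 = 501

501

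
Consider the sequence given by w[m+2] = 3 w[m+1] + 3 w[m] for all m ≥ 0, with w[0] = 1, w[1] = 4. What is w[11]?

2432187

w[2] = 3·4 + 3·1 = 15
w[3] = 3·15 + 3·4 = 57
w[4] = 3·57 + 3·15 = 216
w[5] = 3·216 + 3·57 = 819
w[6] = 3·819 + 3·216 = 3105
w[7] = 3·3105 + 3·819 = 11772
w[8] = 3·11772 + 3·3105 = 44631
w[9] = 3·44631 + 3·11772 = 169209
w[10] = 3·169209 + 3·44631 = 641520
w[11] = 3·641520 + 3·169209 = 2432187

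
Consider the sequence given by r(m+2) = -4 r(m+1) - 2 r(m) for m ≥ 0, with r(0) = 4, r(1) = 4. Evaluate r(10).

r(2) = -4(4) - 2(4) = -24
r(3) = -4(-24) - 2(4) = 88
r(4) = -4(88) - 2(-24) = -304
r(5) = -4(-304) - 2(88) = 1040
r(6) = -4(1040) - 2(-304) = -3552
r(7) = -4(-3552) - 2(1040) = 12128
r(8) = -4(12128) - 2(-3552) = -41408
r(9) = -4(-41408) - 2(12128) = 141376
r(10) = -4(141376) - 2(-41408) = -482688

-482688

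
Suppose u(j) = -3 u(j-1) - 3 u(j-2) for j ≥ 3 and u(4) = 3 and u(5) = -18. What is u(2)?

Rearranging, u(j-2) = (u(j) + 3 u(j-1)) / -3.
u(3) = (-18 + 3(3)) / -3 = -9/-3 = 3
u(2) = (3 + 3(3)) / -3 = 12/-3 = -4

-4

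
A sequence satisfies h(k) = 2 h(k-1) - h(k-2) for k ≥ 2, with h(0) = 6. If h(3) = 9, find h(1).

Let h(1) = x.
h(2) = -6 + 2x
h(3) = -12 + 3x
So -12 + 3x = 9, giving x = 7.

7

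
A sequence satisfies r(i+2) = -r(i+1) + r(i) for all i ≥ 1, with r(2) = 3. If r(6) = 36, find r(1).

-7

Let r(1) = x.
r(3) = -3 + x
r(4) = 6 - x
r(5) = -9 + 2x
r(6) = 15 - 3x
So 15 - 3x = 36, giving x = -7.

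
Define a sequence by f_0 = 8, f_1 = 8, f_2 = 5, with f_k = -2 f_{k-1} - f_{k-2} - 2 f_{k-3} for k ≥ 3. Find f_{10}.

2657

f_3 = -2*5 - 8 - 2*8 = -34
f_4 = -2*(-34) - 5 - 2*8 = 47
f_5 = -2*47 - (-34) - 2*5 = -70
f_6 = -2*(-70) - 47 - 2*(-34) = 161
f_7 = -2*161 - (-70) - 2*47 = -346
f_8 = -2*(-346) - 161 - 2*(-70) = 671
f_9 = -2*671 - (-346) - 2*161 = -1318
f_{10} = -2*(-1318) - 671 - 2*(-346) = 2657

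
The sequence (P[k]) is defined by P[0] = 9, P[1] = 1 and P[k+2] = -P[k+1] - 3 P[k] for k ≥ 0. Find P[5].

P[2] = -1 - 3(9) = -28
P[3] = -(-28) - 3(1) = 25
P[4] = -25 - 3(-28) = 59
P[5] = -59 - 3(25) = -134

-134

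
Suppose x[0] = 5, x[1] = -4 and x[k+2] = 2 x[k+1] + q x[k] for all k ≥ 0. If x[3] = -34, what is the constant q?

x[2] = -8 + 5q
x[3] = -16 + 6q
So -16 + 6q = -34, giving q = -3.

-3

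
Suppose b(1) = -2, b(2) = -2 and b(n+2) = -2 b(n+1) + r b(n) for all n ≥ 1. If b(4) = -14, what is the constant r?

-3

b(3) = 4 - 2r
b(4) = -8 + 2r
So -8 + 2r = -14, giving r = -3.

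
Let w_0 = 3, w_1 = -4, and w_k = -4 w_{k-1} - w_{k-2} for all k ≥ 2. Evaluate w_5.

-668

w_2 = -4*(-4) - 3 = 13
w_3 = -4*13 - (-4) = -48
w_4 = -4*(-48) - 13 = 179
w_5 = -4*179 - (-48) = -668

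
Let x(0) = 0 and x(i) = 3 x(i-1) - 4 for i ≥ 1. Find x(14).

-9565936

The fixed point is -4/(1 - 3) = 2, so x(i) - 2 = 3(x(i-1) - 2).
Hence x(i) = -2·3^i + 2.
x(14) = -2·3^{14} + 2 = -2·4782969 + 2 = -9565936.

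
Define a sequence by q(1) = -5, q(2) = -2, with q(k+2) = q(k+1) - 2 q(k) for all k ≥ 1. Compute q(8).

q(3) = (-2) - 2·(-5) = 8
q(4) = 8 - 2·(-2) = 12
q(5) = 12 - 2·8 = -4
q(6) = (-4) - 2·12 = -28
q(7) = (-28) - 2·(-4) = -20
q(8) = (-20) - 2·(-28) = 36

36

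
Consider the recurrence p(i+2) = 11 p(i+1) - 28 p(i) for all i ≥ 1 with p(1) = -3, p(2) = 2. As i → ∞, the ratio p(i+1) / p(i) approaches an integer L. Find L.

The characteristic equation is r^2 - 11r + 28 = 0, which factors as (r - 7)(r - 4) = 0.
So the roots are 7 and 4. Since |7| > |4| and the coefficient of 7^i is non-zero, the ratio tends to 7.

7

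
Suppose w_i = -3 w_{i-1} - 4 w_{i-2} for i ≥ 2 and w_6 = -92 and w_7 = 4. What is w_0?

Rearranging, w_{i-2} = (w_i + 3 w_{i-1}) / -4.
w_5 = (4 + 3·(-92)) / -4 = -272/-4 = 68
w_4 = (-92 + 3·68) / -4 = 112/-4 = -28
w_3 = (68 + 3·(-28)) / -4 = -16/-4 = 4
w_2 = (-28 + 3·4) / -4 = -16/-4 = 4
w_1 = (4 + 3·4) / -4 = 16/-4 = -4
w_0 = (4 + 3·(-4)) / -4 = -8/-4 = 2

2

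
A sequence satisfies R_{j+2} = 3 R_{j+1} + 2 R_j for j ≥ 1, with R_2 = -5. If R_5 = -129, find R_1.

3

Let R_1 = y.
R_3 = -15 + 2y
R_4 = -55 + 6y
R_5 = -195 + 22y
So -195 + 22y = -129, giving y = 3.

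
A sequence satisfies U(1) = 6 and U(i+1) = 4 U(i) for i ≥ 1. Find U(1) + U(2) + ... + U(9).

U(2) = 4·6 = 24
U(3) = 4·24 = 96
U(4) = 4·96 = 384
U(5) = 4·384 = 1536
U(6) = 4·1536 = 6144
U(7) = 4·6144 = 24576
U(8) = 4·24576 = 98304
U(9) = 4·98304 = 393216
Sum = 6 + 24 + 96 + 384 + 1536 + 6144 + 24576 + 98304 + 393216 = 524286

524286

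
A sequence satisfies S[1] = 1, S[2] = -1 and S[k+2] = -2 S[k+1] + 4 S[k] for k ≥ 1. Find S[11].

S[3] = -2*(-1) + 4*1 = 6
S[4] = -2*6 + 4*(-1) = -16
S[5] = -2*(-16) + 4*6 = 56
S[6] = -2*56 + 4*(-16) = -176
S[7] = -2*(-176) + 4*56 = 576
S[8] = -2*576 + 4*(-176) = -1856
S[9] = -2*(-1856) + 4*576 = 6016
S[10] = -2*6016 + 4*(-1856) = -19456
S[11] = -2*(-19456) + 4*6016 = 62976

62976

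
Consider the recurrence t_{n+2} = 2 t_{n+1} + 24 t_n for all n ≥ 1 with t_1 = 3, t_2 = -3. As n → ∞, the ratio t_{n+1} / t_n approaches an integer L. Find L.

The characteristic equation is r^2 - 2r - 24 = 0, which factors as (r - 6)(r + 4) = 0.
So the roots are 6 and -4. Since |6| > |-4| and the coefficient of 6^n is non-zero, the ratio tends to 6.

6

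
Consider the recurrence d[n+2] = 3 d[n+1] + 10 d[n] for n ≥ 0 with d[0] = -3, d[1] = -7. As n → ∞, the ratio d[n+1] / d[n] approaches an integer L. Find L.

The characteristic equation is r^2 - 3r - 10 = 0, which factors as (r - 5)(r + 2) = 0.
So the roots are 5 and -2. Since |5| > |-2| and the coefficient of 5^n is non-zero, the ratio tends to 5.

5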